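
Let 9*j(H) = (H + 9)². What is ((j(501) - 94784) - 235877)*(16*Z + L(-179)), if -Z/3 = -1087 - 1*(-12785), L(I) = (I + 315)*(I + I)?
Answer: 184132148112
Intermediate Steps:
L(I) = 2*I*(315 + I) (L(I) = (315 + I)*(2*I) = 2*I*(315 + I))
Z = -35094 (Z = -3*(-1087 - 1*(-12785)) = -3*(-1087 + 12785) = -3*11698 = -35094)
j(H) = (9 + H)²/9 (j(H) = (H + 9)²/9 = (9 + H)²/9)
((j(501) - 94784) - 235877)*(16*Z + L(-179)) = (((9 + 501)²/9 - 94784) - 235877)*(16*(-35094) + 2*(-179)*(315 - 179)) = (((⅑)*510² - 94784) - 235877)*(-561504 + 2*(-179)*136) = (((⅑)*260100 - 94784) - 235877)*(-561504 - 48688) = ((28900 - 94784) - 235877)*(-610192) = (-65884 - 235877)*(-610192) = -301761*(-610192) = 184132148112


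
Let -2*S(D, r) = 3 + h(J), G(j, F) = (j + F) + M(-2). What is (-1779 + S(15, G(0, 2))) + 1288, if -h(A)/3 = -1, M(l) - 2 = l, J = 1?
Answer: -494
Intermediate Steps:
M(l) = 2 + l
h(A) = 3 (h(A) = -3*(-1) = 3)
G(j, F) = F + j (G(j, F) = (j + F) + (2 - 2) = (F + j) + 0 = F + j)
S(D, r) = -3 (S(D, r) = -(3 + 3)/2 = -½*6 = -3)
(-1779 + S(15, G(0, 2))) + 1288 = (-1779 - 3) + 1288 = -1782 + 1288 = -494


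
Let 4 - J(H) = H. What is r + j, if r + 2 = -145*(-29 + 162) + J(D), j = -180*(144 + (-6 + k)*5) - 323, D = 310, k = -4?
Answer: -36836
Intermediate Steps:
J(H) = 4 - H
j = -17243 (j = -180*(144 + (-6 - 4)*5) - 323 = -180*(144 - 10*5) - 323 = -180*(144 - 50) - 323 = -180*94 - 323 = -16920 - 323 = -17243)
r = -19593 (r = -2 + (-145*(-29 + 162) + (4 - 1*310)) = -2 + (-145*133 + (4 - 310)) = -2 + (-19285 - 306) = -2 - 19591 = -19593)
r + j = -19593 - 17243 = -36836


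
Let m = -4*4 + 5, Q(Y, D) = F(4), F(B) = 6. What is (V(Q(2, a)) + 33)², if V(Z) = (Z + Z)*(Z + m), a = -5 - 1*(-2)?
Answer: 729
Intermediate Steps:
a = -3 (a = -5 + 2 = -3)
Q(Y, D) = 6
m = -11 (m = -16 + 5 = -11)
V(Z) = 2*Z*(-11 + Z) (V(Z) = (Z + Z)*(Z - 11) = (2*Z)*(-11 + Z) = 2*Z*(-11 + Z))
(V(Q(2, a)) + 33)² = (2*6*(-11 + 6) + 33)² = (2*6*(-5) + 33)² = (-60 + 33)² = (-27)² = 729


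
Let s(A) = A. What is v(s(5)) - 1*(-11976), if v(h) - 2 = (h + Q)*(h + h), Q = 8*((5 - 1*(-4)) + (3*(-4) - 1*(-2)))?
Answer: 11948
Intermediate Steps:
Q = -8 (Q = 8*((5 + 4) + (-12 + 2)) = 8*(9 - 10) = 8*(-1) = -8)
v(h) = 2 + 2*h*(-8 + h) (v(h) = 2 + (h - 8)*(h + h) = 2 + (-8 + h)*(2*h) = 2 + 2*h*(-8 + h))
v(s(5)) - 1*(-11976) = (2 - 16*5 + 2*5²) - 1*(-11976) = (2 - 80 + 2*25) + 11976 = (2 - 80 + 50) + 11976 = -28 + 11976 = 11948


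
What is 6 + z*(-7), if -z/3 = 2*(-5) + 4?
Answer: -120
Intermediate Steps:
z = 18 (z = -3*(2*(-5) + 4) = -3*(-10 + 4) = -3*(-6) = 18)
6 + z*(-7) = 6 + 18*(-7) = 6 - 126 = -120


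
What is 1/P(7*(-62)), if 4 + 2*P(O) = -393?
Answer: -2/397 ≈ -0.0050378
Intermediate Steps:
P(O) = -397/2 (P(O) = -2 + (½)*(-393) = -2 - 393/2 = -397/2)
1/P(7*(-62)) = 1/(-397/2) = -2/397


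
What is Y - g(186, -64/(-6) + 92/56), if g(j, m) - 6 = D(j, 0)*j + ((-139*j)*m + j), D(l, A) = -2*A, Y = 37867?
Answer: 2491478/7 ≈ 3.5593e+5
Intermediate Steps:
g(j, m) = 6 + j - 139*j*m (g(j, m) = 6 + ((-2*0)*j + ((-139*j)*m + j)) = 6 + (0*j + (-139*j*m + j)) = 6 + (0 + (j - 139*j*m)) = 6 + (j - 139*j*m) = 6 + j - 139*j*m)
Y - g(186, -64/(-6) + 92/56) = 37867 - (6 + 186 - 139*186*(-64/(-6) + 92/56)) = 37867 - (6 + 186 - 139*186*(-64*(-⅙) + 92*(1/56))) = 37867 - (6 + 186 - 139*186*(32/3 + 23/14)) = 37867 - (6 + 186 - 139*186*517/42) = 37867 - (6 + 186 - 2227753/7) = 37867 - 1*(-2226409/7) = 37867 + 2226409/7 = 2491478/7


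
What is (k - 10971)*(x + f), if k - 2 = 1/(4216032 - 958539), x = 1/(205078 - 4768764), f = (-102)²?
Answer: -848274928061928873194/7433087599599 ≈ -1.1412e+8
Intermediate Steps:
f = 10404
x = -1/4563686 (x = 1/(-4563686) = -1/4563686 ≈ -2.1912e-7)
k = 6514987/3257493 (k = 2 + 1/(4216032 - 958539) = 2 + 1/3257493 = 6514987/3257493 ≈ 2.0000)
(k - 10971)*(x + f) = (6514987/3257493 - 10971)*(-1/4563686 + 10404) = -35731440716/3257493*47480589143/4563686 = -848274928061928873194/7433087599599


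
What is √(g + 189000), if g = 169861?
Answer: √358861 ≈ 599.05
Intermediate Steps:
√(g + 189000) = √(169861 + 189000) = √358861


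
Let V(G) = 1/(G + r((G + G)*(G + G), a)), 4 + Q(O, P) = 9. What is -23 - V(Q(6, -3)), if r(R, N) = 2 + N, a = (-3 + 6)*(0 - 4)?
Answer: -114/5 ≈ -22.800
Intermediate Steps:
Q(O, P) = 5 (Q(O, P) = -4 + 9 = 5)
a = -12 (a = 3*(-4) = -12)
V(G) = 1/(-10 + G) (V(G) = 1/(G + (2 - 12)) = 1/(G - 10) = 1/(-10 + G))
-23 - V(Q(6, -3)) = -23 - 1/(-10 + 5) = -23 - 1/(-5) = -23 - 1*(-⅕) = -23 + ⅕ = -114/5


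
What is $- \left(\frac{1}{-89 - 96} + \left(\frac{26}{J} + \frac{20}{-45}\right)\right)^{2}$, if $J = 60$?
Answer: $- \frac{121}{443556} \approx -0.0002728$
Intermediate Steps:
$- \left(\frac{1}{-89 - 96} + \left(\frac{26}{J} + \frac{20}{-45}\right)\right)^{2} = - \left(\frac{1}{-89 - 96} + \left(\frac{26}{60} + \frac{20}{-45}\right)\right)^{2} = - \left(\frac{1}{-185} + \left(26 \cdot \frac{1}{60} + 20 \left(- \frac{1}{45}\right)\right)\right)^{2} = - \left(- \frac{1}{185} + \left(\frac{13}{30} - \frac{4}{9}\right)\right)^{2} = - \left(- \frac{1}{185} - \frac{1}{90}\right)^{2} = - \left(- \frac{11}{666}\right)^{2} = \left(-1\right) \frac{121}{443556} = - \frac{121}{443556}$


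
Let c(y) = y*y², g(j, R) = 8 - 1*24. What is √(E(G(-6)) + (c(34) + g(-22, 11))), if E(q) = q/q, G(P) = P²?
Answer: √39289 ≈ 198.21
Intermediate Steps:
g(j, R) = -16 (g(j, R) = 8 - 24 = -16)
c(y) = y³
E(q) = 1
√(E(G(-6)) + (c(34) + g(-22, 11))) = √(1 + (34³ - 16)) = √(1 + (39304 - 16)) = √(1 + 39288) = √39289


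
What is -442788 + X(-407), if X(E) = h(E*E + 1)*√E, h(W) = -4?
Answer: -442788 - 4*I*√407 ≈ -4.4279e+5 - 80.697*I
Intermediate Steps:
X(E) = -4*√E
-442788 + X(-407) = -442788 - 4*I*√407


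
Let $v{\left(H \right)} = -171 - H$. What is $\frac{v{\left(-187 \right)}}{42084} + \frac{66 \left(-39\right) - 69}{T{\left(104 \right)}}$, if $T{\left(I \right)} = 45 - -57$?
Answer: $- \frac{9268865}{357714} \approx -25.911$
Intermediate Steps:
$T{\left(I \right)} = 102$ ($T{\left(I \right)} = 45 + 57 = 102$)
$\frac{v{\left(-187 \right)}}{42084} + \frac{66 \left(-39\right) - 69}{T{\left(104 \right)}} = \frac{-171 - -187}{42084} + \frac{66 \left(-39\right) - 69}{102} = \left(-171 + 187\right) \frac{1}{42084} + \left(-2574 - 69\right) \frac{1}{102} = 16 \cdot \frac{1}{42084} - \frac{881}{34} = \frac{4}{10521} - \frac{881}{34} = - \frac{9268865}{357714}$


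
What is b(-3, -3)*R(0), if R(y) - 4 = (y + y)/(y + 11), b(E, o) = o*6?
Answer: -72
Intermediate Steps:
b(E, o) = 6*o
R(y) = 4 + 2*y/(11 + y) (R(y) = 4 + (y + y)/(y + 11) = 4 + (2*y)/(11 + y) = 4 + 2*y/(11 + y))
b(-3, -3)*R(0) = (6*(-3))*(2*(22 + 3*0)/(11 + 0)) = -36*(22 + 0)/11 = -36*22/11 = -18*4 = -72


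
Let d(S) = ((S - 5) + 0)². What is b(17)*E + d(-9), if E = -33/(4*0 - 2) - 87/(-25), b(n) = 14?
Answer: 11893/25 ≈ 475.72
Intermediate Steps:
d(S) = (-5 + S)² (d(S) = ((-5 + S) + 0)² = (-5 + S)²)
E = 999/50 (E = -33/(0 - 2) - 87*(-1/25) = -33/(-2) + 87/25 = -33*(-½) + 87/25 = 33/2 + 87/25 = 999/50 ≈ 19.980)
b(17)*E + d(-9) = 14*(999/50) + (-5 - 9)² = 6993/25 + (-14)² = 6993/25 + 196 = 11893/25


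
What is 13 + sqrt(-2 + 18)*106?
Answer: 437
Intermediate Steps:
13 + sqrt(-2 + 18)*106 = 13 + sqrt(16)*106 = 13 + 4*106 = 13 + 424 = 437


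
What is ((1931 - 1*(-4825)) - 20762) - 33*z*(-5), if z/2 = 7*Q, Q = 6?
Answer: -146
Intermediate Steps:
z = 84 (z = 2*(7*6) = 2*42 = 84)
((1931 - 1*(-4825)) - 20762) - 33*z*(-5) = ((1931 - 1*(-4825)) - 20762) - 33*84*(-5) = ((1931 + 4825) - 20762) - 2772*(-5) = (6756 - 20762) + 13860 = -14006 + 13860 = -146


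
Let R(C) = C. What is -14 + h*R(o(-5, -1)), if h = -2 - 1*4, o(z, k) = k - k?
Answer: -14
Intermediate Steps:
o(z, k) = 0
h = -6 (h = -2 - 4 = -6)
-14 + h*R(o(-5, -1)) = -14 - 6*0 = -14 + 0 = -14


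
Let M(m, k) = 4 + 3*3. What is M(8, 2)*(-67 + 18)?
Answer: -637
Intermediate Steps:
M(m, k) = 13 (M(m, k) = 4 + 9 = 13)
M(8, 2)*(-67 + 18) = 13*(-67 + 18) = 13*(-49) = -637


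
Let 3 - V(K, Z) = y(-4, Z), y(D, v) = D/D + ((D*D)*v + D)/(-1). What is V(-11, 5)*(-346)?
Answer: -26988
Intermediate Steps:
y(D, v) = 1 - D - v*D² (y(D, v) = 1 + (D²*v + D)*(-1) = 1 + (v*D² + D)*(-1) = 1 + (D + v*D²)*(-1) = 1 + (-D - v*D²) = 1 - D - v*D²)
V(K, Z) = -2 + 16*Z (V(K, Z) = 3 - (1 - 1*(-4) - 1*Z*(-4)²) = 3 - (1 + 4 - 1*Z*16) = 3 - (1 + 4 - 16*Z) = 3 - (5 - 16*Z) = 3 + (-5 + 16*Z) = -2 + 16*Z)
V(-11, 5)*(-346) = (-2 + 16*5)*(-346) = (-2 + 80)*(-346) = 78*(-346) = -26988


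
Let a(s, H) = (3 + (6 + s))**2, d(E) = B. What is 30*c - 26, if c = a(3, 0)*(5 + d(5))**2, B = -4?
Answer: 4294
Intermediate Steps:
d(E) = -4
a(s, H) = (9 + s)**2
c = 144 (c = (9 + 3)**2*(5 - 4)**2 = 12**2*1**2 = 144*1 = 144)
30*c - 26 = 30*144 - 26 = 4320 - 26 = 4294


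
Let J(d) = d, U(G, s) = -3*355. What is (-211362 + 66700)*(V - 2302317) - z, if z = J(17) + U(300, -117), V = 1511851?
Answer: 114350393540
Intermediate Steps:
U(G, s) = -1065
z = -1048 (z = 17 - 1065 = -1048)
(-211362 + 66700)*(V - 2302317) - z = (-211362 + 66700)*(1511851 - 2302317) - 1*(-1048) = -144662*(-790466) + 1048 = 114350392492 + 1048 = 114350393540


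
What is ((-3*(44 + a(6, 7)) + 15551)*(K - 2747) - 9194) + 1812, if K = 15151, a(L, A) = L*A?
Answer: 189686990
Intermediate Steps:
a(L, A) = A*L
((-3*(44 + a(6, 7)) + 15551)*(K - 2747) - 9194) + 1812 = ((-3*(44 + 7*6) + 15551)*(15151 - 2747) - 9194) + 1812 = ((-3*(44 + 42) + 15551)*12404 - 9194) + 1812 = ((-3*86 + 15551)*12404 - 9194) + 1812 = ((-258 + 15551)*12404 - 9194) + 1812 = (15293*12404 - 9194) + 1812 = (189694372 - 9194) + 1812 = 189685178 + 1812 = 189686990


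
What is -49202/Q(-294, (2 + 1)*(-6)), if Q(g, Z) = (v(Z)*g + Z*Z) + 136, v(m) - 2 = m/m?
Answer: 24601/211 ≈ 116.59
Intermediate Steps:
v(m) = 3 (v(m) = 2 + m/m = 2 + 1 = 3)
Q(g, Z) = 136 + Z² + 3*g (Q(g, Z) = (3*g + Z*Z) + 136 = (3*g + Z²) + 136 = (Z² + 3*g) + 136 = 136 + Z² + 3*g)
-49202/Q(-294, (2 + 1)*(-6)) = -49202/(136 + ((2 + 1)*(-6))² + 3*(-294)) = -49202/(136 + (3*(-6))² - 882) = -49202/(136 + (-18)² - 882) = -49202/(136 + 324 - 882) = -49202/(-422) = -49202*(-1/422) = 24601/211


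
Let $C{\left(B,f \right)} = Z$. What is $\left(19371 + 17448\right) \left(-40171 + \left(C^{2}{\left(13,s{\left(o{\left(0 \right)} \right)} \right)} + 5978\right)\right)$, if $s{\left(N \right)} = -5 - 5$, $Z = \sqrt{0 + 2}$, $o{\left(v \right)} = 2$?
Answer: $-1258878429$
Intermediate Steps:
$Z = \sqrt{2} \approx 1.4142$
$s{\left(N \right)} = -10$
$C{\left(B,f \right)} = \sqrt{2}$
$\left(19371 + 17448\right) \left(-40171 + \left(C^{2}{\left(13,s{\left(o{\left(0 \right)} \right)} \right)} + 5978\right)\right) = \left(19371 + 17448\right) \left(-40171 + \left(\left(\sqrt{2}\right)^{2} + 5978\right)\right) = 36819 \left(-40171 + \left(2 + 5978\right)\right) = 36819 \left(-40171 + 5980\right) = 36819 \left(-34191\right) = -1258878429$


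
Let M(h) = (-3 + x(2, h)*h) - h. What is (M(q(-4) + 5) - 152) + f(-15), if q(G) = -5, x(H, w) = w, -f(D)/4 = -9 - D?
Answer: -179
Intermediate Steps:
f(D) = 36 + 4*D (f(D) = -4*(-9 - D) = 36 + 4*D)
M(h) = -3 + h² - h (M(h) = (-3 + h*h) - h = (-3 + h²) - h = -3 + h² - h)
(M(q(-4) + 5) - 152) + f(-15) = ((-3 + (-5 + 5)² - (-5 + 5)) - 152) + (36 + 4*(-15)) = ((-3 + 0² - 1*0) - 152) + (36 - 60) = ((-3 + 0 + 0) - 152) - 24 = (-3 - 152) - 24 = -155 - 24 = -179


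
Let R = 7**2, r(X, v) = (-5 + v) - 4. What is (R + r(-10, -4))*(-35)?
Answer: -1260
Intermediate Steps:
r(X, v) = -9 + v
R = 49
(R + r(-10, -4))*(-35) = (49 + (-9 - 4))*(-35) = (49 - 13)*(-35) = 36*(-35) = -1260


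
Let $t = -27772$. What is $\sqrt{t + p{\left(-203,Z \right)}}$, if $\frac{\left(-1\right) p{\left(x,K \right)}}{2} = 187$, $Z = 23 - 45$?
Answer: $i \sqrt{28146} \approx 167.77 i$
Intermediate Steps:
$Z = -22$ ($Z = 23 - 45 = -22$)
$p{\left(x,K \right)} = -374$ ($p{\left(x,K \right)} = \left(-2\right) 187 = -374$)
$\sqrt{t + p{\left(-203,Z \right)}} = \sqrt{-27772 - 374} = \sqrt{-28146} = i \sqrt{28146}$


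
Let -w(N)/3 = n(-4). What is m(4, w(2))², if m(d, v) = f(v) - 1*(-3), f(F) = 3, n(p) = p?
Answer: 36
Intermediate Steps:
w(N) = 12 (w(N) = -3*(-4) = 12)
m(d, v) = 6 (m(d, v) = 3 - 1*(-3) = 3 + 3 = 6)
m(4, w(2))² = 6² = 36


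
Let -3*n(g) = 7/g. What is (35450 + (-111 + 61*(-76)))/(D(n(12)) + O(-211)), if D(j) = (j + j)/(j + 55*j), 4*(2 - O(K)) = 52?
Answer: -859684/307 ≈ -2800.3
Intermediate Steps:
n(g) = -7/(3*g)
O(K) = -11 (O(K) = 2 - 1/4*52 = 2 - 13 = -11)
D(j) = 1/28 (D(j) = (2*j)/((56*j)) = (2*j)*(1/(56*j)) = 1/28)
(35450 + (-111 + 61*(-76)))/(D(n(12)) + O(-211)) = (35450 + (-111 + 61*(-76)))/(1/28 - 11) = (35450 + (-111 - 4636))/(-307/28) = (35450 - 4747)*(-28/307) = 30703*(-28/307) = -859684/307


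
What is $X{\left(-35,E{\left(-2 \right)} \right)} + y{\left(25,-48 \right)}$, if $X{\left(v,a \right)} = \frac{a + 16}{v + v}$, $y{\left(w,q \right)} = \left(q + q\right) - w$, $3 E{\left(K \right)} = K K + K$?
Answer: $- \frac{2546}{21} \approx -121.24$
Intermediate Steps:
$E{\left(K \right)} = \frac{K}{3} + \frac{K^{2}}{3}$ ($E{\left(K \right)} = \frac{K K + K}{3} = \frac{K^{2} + K}{3} = \frac{K + K^{2}}{3} = \frac{K}{3} + \frac{K^{2}}{3}$)
$y{\left(w,q \right)} = - w + 2 q$ ($y{\left(w,q \right)} = 2 q - w = - w + 2 q$)
$X{\left(v,a \right)} = \frac{16 + a}{2 v}$
$X{\left(-35,E{\left(-2 \right)} \right)} + y{\left(25,-48 \right)} = \frac{16 + \frac{1}{3} \left(-2\right) \left(1 - 2\right)}{2 \left(-35\right)} + \left(\left(-1\right) 25 + 2 \left(-48\right)\right) = \frac{1}{2} \left(- \frac{1}{35}\right) \left(16 + \frac{1}{3} \left(-2\right) \left(-1\right)\right) - 121 = \frac{1}{2} \left(- \frac{1}{35}\right) \left(16 + \frac{2}{3}\right) - 121 = \frac{1}{2} \left(- \frac{1}{35}\right) \frac{50}{3} - 121 = - \frac{5}{21} - 121 = - \frac{2546}{21}$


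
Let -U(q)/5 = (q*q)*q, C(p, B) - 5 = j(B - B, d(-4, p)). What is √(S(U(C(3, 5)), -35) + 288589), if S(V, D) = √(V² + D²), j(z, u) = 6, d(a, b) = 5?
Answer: √(288589 + 5*√1771610) ≈ 543.36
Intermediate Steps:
C(p, B) = 11 (C(p, B) = 5 + 6 = 11)
U(q) = -5*q³ (U(q) = -5*q*q*q = -5*q²*q = -5*q³)
S(V, D) = √(D² + V²)
√(S(U(C(3, 5)), -35) + 288589) = √(√((-35)² + (-5*11³)²) + 288589) = √(√(1225 + (-5*1331)²) + 288589) = √(√(1225 + (-6655)²) + 288589) = √(√(1225 + 44289025) + 288589) = √(√44290250 + 288589) = √(5*√1771610 + 288589) = √(288589 + 5*√1771610)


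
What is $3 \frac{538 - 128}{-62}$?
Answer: $- \frac{615}{31} \approx -19.839$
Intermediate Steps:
$3 \frac{538 - 128}{-62} = 3 \left(538 - 128\right) \left(- \frac{1}{62}\right) = 3 \cdot 410 \left(- \frac{1}{62}\right) = 3 \left(- \frac{205}{31}\right) = - \frac{615}{31}$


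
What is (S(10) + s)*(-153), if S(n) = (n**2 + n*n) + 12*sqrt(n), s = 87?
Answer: -43911 - 1836*sqrt(10) ≈ -49717.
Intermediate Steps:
S(n) = 2*n**2 + 12*sqrt(n) (S(n) = (n**2 + n**2) + 12*sqrt(n) = 2*n**2 + 12*sqrt(n))
(S(10) + s)*(-153) = ((2*10**2 + 12*sqrt(10)) + 87)*(-153) = ((2*100 + 12*sqrt(10)) + 87)*(-153) = ((200 + 12*sqrt(10)) + 87)*(-153) = (287 + 12*sqrt(10))*(-153) = -43911 - 1836*sqrt(10)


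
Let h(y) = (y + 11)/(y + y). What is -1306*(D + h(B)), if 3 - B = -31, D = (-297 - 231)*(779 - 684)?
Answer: 2227275255/34 ≈ 6.5508e+7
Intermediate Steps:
D = -50160 (D = -528*95 = -50160)
B = 34 (B = 3 - 1*(-31) = 3 + 31 = 34)
h(y) = (11 + y)/(2*y) (h(y) = (11 + y)/((2*y)) = (11 + y)*(1/(2*y)) = (11 + y)/(2*y))
-1306*(D + h(B)) = -1306*(-50160 + (½)*(11 + 34)/34) = -1306*(-50160 + (½)*(1/34)*45) = -1306*(-50160 + 45/68) = -1306*(-3410835/68) = 2227275255/34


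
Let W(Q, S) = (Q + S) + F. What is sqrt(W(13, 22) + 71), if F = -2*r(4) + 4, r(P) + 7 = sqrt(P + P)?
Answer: 2*sqrt(31 - sqrt(2)) ≈ 10.879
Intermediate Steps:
r(P) = -7 + sqrt(2)*sqrt(P) (r(P) = -7 + sqrt(P + P) = -7 + sqrt(2*P) = -7 + sqrt(2)*sqrt(P))
F = 18 - 4*sqrt(2) (F = -2*(-7 + sqrt(2)*sqrt(4)) + 4 = -2*(-7 + sqrt(2)*2) + 4 = -2*(-7 + 2*sqrt(2)) + 4 = (14 - 4*sqrt(2)) + 4 = 18 - 4*sqrt(2) ≈ 12.343)
W(Q, S) = 18 + Q + S - 4*sqrt(2) (W(Q, S) = (Q + S) + (18 - 4*sqrt(2)) = 18 + Q + S - 4*sqrt(2))
sqrt(W(13, 22) + 71) = sqrt((18 + 13 + 22 - 4*sqrt(2)) + 71) = sqrt((53 - 4*sqrt(2)) + 71) = sqrt(124 - 4*sqrt(2))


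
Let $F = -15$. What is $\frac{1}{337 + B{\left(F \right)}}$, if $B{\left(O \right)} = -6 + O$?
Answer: $\frac{1}{316} \approx 0.0031646$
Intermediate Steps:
$\frac{1}{337 + B{\left(F \right)}} = \frac{1}{337 - 21} = \frac{1}{316}$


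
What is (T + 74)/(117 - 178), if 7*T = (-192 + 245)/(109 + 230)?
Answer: -175655/144753 ≈ -1.2135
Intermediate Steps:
T = 53/2373 (T = ((-192 + 245)/(109 + 230))/7 = (53/339)/7 = (53*(1/339))/7 = (⅐)*(53/339) = 53/2373 ≈ 0.022335)
(T + 74)/(117 - 178) = (53/2373 + 74)/(117 - 178) = (175655/2373)/(-61) = (175655/2373)*(-1/61) = -175655/144753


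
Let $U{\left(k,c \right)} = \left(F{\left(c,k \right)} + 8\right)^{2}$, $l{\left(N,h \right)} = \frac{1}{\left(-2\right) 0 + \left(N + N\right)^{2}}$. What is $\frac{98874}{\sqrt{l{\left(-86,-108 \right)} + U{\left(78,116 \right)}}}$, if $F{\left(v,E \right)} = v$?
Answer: $\frac{17006328 \sqrt{454883585}}{454883585} \approx 797.37$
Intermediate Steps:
$l{\left(N,h \right)} = \frac{1}{4 N^{2}}$ ($l{\left(N,h \right)} = \frac{1}{0 + \left(2 N\right)^{2}} = \frac{1}{0 + 4 N^{2}} = \frac{1}{4 N^{2}}$)
$U{\left(k,c \right)} = \left(8 + c\right)^{2}$ ($U{\left(k,c \right)} = \left(c + 8\right)^{2} = \left(8 + c\right)^{2}$)
$\frac{98874}{\sqrt{l{\left(-86,-108 \right)} + U{\left(78,116 \right)}}} = \frac{98874}{\sqrt{\frac{1}{4 \cdot 7396} + \left(8 + 116\right)^{2}}} = \frac{98874}{\sqrt{\frac{1}{4} \cdot \frac{1}{7396} + 124^{2}}} = \frac{98874}{\sqrt{\frac{1}{29584} + 15376}} = \frac{98874}{\sqrt{\frac{454883585}{29584}}} = \frac{98874}{\frac{1}{172} \sqrt{454883585}} = 98874 \frac{172 \sqrt{454883585}}{454883585} = \frac{17006328 \sqrt{454883585}}{454883585}$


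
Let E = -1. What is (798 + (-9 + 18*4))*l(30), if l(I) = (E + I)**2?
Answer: 724101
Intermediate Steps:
l(I) = (-1 + I)**2
(798 + (-9 + 18*4))*l(30) = (798 + (-9 + 18*4))*(-1 + 30)**2 = (798 + (-9 + 72))*29**2 = (798 + 63)*841 = 861*841 = 724101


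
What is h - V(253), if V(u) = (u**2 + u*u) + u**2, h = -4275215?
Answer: -4467242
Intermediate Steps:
V(u) = 3*u**2 (V(u) = (u**2 + u**2) + u**2 = 2*u**2 + u**2 = 3*u**2)
h - V(253) = -4275215 - 3*253**2 = -4275215 - 3*64009 = -4275215 - 1*192027 = -4275215 - 192027 = -4467242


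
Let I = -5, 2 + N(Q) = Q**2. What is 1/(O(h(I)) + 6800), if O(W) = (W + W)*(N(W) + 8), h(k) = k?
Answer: 1/6490 ≈ 0.00015408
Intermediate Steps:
N(Q) = -2 + Q**2
O(W) = 2*W*(6 + W**2) (O(W) = (W + W)*((-2 + W**2) + 8) = (2*W)*(6 + W**2) = 2*W*(6 + W**2))
1/(O(h(I)) + 6800) = 1/(2*(-5)*(6 + (-5)**2) + 6800) = 1/(2*(-5)*(6 + 25) + 6800) = 1/(2*(-5)*31 + 6800) = 1/(-310 + 6800) = 1/6490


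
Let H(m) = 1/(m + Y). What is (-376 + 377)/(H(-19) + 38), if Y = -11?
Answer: 30/1139 ≈ 0.026339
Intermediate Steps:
H(m) = 1/(-11 + m) (H(m) = 1/(m - 11) = 1/(-11 + m))
(-376 + 377)/(H(-19) + 38) = (-376 + 377)/(1/(-11 - 19) + 38) = 1/(1/(-30) + 38) = 1/(-1/30 + 38) = 1/(1139/30) = 1*(30/1139) = 30/1139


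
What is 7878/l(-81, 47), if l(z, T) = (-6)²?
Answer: 1313/6 ≈ 218.83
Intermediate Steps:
l(z, T) = 36
7878/l(-81, 47) = 7878/36 = 7878*(1/36) = 1313/6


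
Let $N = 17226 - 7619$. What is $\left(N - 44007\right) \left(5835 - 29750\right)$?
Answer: $822676000$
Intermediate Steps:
$N = 9607$ ($N = 17226 - 7619 = 9607$)
$\left(N - 44007\right) \left(5835 - 29750\right) = \left(9607 - 44007\right) \left(5835 - 29750\right) = - 34400 \left(5835 - 29750\right) = \left(-34400\right) \left(-23915\right) = 822676000$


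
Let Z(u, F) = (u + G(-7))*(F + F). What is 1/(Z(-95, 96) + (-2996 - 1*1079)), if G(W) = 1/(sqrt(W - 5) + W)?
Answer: -1362559/30435532309 + 384*I*sqrt(3)/30435532309 ≈ -4.4769e-5 + 2.1853e-8*I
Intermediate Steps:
G(W) = 1/(W + sqrt(-5 + W)) (G(W) = 1/(sqrt(-5 + W) + W) = 1/(W + sqrt(-5 + W)))
Z(u, F) = 2*F*(u + 1/(-7 + 2*I*sqrt(3))) (Z(u, F) = (u + 1/(-7 + sqrt(-5 - 7)))*(F + F) = (u + 1/(-7 + sqrt(-12)))*(2*F) = (u + 1/(-7 + 2*I*sqrt(3)))*(2*F) = 2*F*(u + 1/(-7 + 2*I*sqrt(3))))
1/(Z(-95, 96) + (-2996 - 1*1079)) = 1/((-14/61*96 + 2*96*(-95) - 4/61*I*96*sqrt(3)) + (-2996 - 1*1079)) = 1/((-1344/61 - 18240 - 384*I*sqrt(3)/61) + (-2996 - 1079)) = 1/((-1113984/61 - 384*I*sqrt(3)/61) - 4075) = 1/(-1362559/61 - 384*I*sqrt(3)/61)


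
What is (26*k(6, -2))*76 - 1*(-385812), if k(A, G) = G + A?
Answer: 393716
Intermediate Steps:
k(A, G) = A + G
(26*k(6, -2))*76 - 1*(-385812) = (26*(6 - 2))*76 - 1*(-385812) = (26*4)*76 + 385812 = 104*76 + 385812 = 7904 + 385812 = 393716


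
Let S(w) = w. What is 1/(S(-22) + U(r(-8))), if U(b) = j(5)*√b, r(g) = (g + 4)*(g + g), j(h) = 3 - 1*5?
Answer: -1/38 ≈ -0.026316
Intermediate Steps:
j(h) = -2 (j(h) = 3 - 5 = -2)
r(g) = 2*g*(4 + g) (r(g) = (4 + g)*(2*g) = 2*g*(4 + g))
U(b) = -2*√b
1/(S(-22) + U(r(-8))) = 1/(-22 - 2*√(2*(-8)*(4 - 8))) = 1/(-22 - 2*√(2*(-8)*(-4))) = 1/(-22 - 2*√64) = 1/(-22 - 2*8) = 1/(-22 - 16) = 1/(-38) = -1/38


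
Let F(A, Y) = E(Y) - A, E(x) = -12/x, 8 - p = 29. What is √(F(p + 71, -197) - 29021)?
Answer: 5*I*√45128563/197 ≈ 170.5*I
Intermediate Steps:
p = -21 (p = 8 - 1*29 = 8 - 29 = -21)
F(A, Y) = -A - 12/Y (F(A, Y) = -12/Y - A = -A - 12/Y)
√(F(p + 71, -197) - 29021) = √((-(-21 + 71) - 12/(-197)) - 29021) = √((-1*50 - 12*(-1/197)) - 29021) = √((-50 + 12/197) - 29021) = √(-9838/197 - 29021) = √(-5726975/197) = 5*I*√45128563/197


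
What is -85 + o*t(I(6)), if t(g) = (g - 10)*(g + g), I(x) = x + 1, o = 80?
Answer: -3445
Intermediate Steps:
I(x) = 1 + x
t(g) = 2*g*(-10 + g) (t(g) = (-10 + g)*(2*g) = 2*g*(-10 + g))
-85 + o*t(I(6)) = -85 + 80*(2*(1 + 6)*(-10 + (1 + 6))) = -85 + 80*(2*7*(-10 + 7)) = -85 + 80*(2*7*(-3)) = -85 + 80*(-42) = -85 - 3360 = -3445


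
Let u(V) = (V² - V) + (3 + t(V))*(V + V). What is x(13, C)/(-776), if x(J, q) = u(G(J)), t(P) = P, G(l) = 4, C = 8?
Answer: -17/194 ≈ -0.087629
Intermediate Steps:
u(V) = V² - V + 2*V*(3 + V) (u(V) = (V² - V) + (3 + V)*(V + V) = (V² - V) + (3 + V)*(2*V) = (V² - V) + 2*V*(3 + V) = V² - V + 2*V*(3 + V))
x(J, q) = 68 (x(J, q) = 4*(5 + 3*4) = 4*(5 + 12) = 4*17 = 68)
x(13, C)/(-776) = 68/(-776) = 68*(-1/776) = -17/194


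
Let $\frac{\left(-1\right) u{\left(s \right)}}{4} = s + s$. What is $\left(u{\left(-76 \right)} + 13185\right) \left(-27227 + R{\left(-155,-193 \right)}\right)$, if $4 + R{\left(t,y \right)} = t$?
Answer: $-377735098$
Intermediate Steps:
$u{\left(s \right)} = - 8 s$ ($u{\left(s \right)} = - 4 \left(s + s\right) = - 4 \cdot 2 s = - 8 s$)
$R{\left(t,y \right)} = -4 + t$
$\left(u{\left(-76 \right)} + 13185\right) \left(-27227 + R{\left(-155,-193 \right)}\right) = \left(\left(-8\right) \left(-76\right) + 13185\right) \left(-27227 - 159\right) = \left(608 + 13185\right) \left(-27227 - 159\right) = 13793 \left(-27386\right) = -377735098$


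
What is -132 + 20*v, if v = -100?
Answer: -2132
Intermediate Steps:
-132 + 20*v = -132 + 20*(-100) = -132 - 2000 = -2132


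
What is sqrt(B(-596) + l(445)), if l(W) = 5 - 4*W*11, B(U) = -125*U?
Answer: 65*sqrt(13) ≈ 234.36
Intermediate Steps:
l(W) = 5 - 44*W
sqrt(B(-596) + l(445)) = sqrt(-125*(-596) + (5 - 44*445)) = sqrt(74500 + (5 - 19580)) = sqrt(74500 - 19575) = sqrt(54925) = 65*sqrt(13)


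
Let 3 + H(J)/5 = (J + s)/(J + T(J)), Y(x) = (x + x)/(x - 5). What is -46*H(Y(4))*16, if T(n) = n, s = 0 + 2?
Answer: 9660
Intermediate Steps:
s = 2
Y(x) = 2*x/(-5 + x) (Y(x) = (2*x)/(-5 + x) = 2*x/(-5 + x))
H(J) = -15 + 5*(2 + J)/(2*J) (H(J) = -15 + 5*((J + 2)/(J + J)) = -15 + 5*((2 + J)/((2*J))) = -15 + 5*((2 + J)*(1/(2*J))) = -15 + 5*((2 + J)/(2*J)) = -15 + 5*(2 + J)/(2*J))
-46*H(Y(4))*16 = -46*(-25/2 + 5/((2*4/(-5 + 4))))*16 = -46*(-25/2 + 5/((2*4/(-1))))*16 = -46*(-25/2 + 5/((2*4*(-1))))*16 = -46*(-25/2 + 5/(-8))*16 = -46*(-25/2 + 5*(-⅛))*16 = -46*(-25/2 - 5/8)*16 = -46*(-105/8)*16 = (2415/4)*16 = 9660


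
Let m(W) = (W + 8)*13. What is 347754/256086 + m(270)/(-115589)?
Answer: 6545173717/4933454109 ≈ 1.3267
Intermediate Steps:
m(W) = 104 + 13*W (m(W) = (8 + W)*13 = 104 + 13*W)
347754/256086 + m(270)/(-115589) = 347754/256086 + (104 + 13*270)/(-115589) = 347754*(1/256086) + (104 + 3510)*(-1/115589) = 57959/42681 + 3614*(-1/115589) = 57959/42681 - 3614/115589 = 6545173717/4933454109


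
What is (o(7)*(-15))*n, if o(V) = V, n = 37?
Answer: -3885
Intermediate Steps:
(o(7)*(-15))*n = (7*(-15))*37 = -105*37 = -3885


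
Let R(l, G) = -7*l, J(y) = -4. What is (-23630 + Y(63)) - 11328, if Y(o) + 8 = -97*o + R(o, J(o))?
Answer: -41518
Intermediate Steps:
Y(o) = -8 - 104*o (Y(o) = -8 + (-97*o - 7*o) = -8 - 104*o)
(-23630 + Y(63)) - 11328 = (-23630 + (-8 - 104*63)) - 11328 = (-23630 + (-8 - 6552)) - 11328 = (-23630 - 6560) - 11328 = -30190 - 11328 = -41518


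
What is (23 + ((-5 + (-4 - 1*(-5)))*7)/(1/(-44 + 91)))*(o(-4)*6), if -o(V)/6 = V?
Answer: -186192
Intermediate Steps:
o(V) = -6*V
(23 + ((-5 + (-4 - 1*(-5)))*7)/(1/(-44 + 91)))*(o(-4)*6) = (23 + ((-5 + (-4 - 1*(-5)))*7)/(1/(-44 + 91)))*(-6*(-4)*6) = (23 + ((-5 + (-4 + 5))*7)/(1/47))*(24*6) = (23 + ((-5 + 1)*7)/(1/47))*144 = (23 - 4*7*47)*144 = (23 - 28*47)*144 = (23 - 1316)*144 = -1293*144 = -186192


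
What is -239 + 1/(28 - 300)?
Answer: -65009/272 ≈ -239.00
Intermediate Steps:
-239 + 1/(28 - 300) = -239 + 1/(-272) = -239 - 1/272 = -65009/272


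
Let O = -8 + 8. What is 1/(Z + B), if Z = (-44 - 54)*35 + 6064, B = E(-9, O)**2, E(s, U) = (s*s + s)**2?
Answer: 1/26876490 ≈ 3.7207e-8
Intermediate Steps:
O = 0
E(s, U) = (s + s**2)**2 (E(s, U) = (s**2 + s)**2 = (s + s**2)**2)
B = 26873856 (B = ((-9)**2*(1 - 9)**2)**2 = (81*(-8)**2)**2 = (81*64)**2 = 5184**2 = 26873856)
Z = 2634 (Z = -98*35 + 6064 = -3430 + 6064 = 2634)
1/(Z + B) = 1/(2634 + 26873856) = 1/26876490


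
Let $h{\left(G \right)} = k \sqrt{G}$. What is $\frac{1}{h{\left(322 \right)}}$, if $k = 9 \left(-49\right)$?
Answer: $- \frac{\sqrt{322}}{142002} \approx -0.00012637$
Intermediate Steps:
$k = -441$
$h{\left(G \right)} = - 441 \sqrt{G}$
$\frac{1}{h{\left(322 \right)}} = \frac{1}{\left(-441\right) \sqrt{322}} = - \frac{\sqrt{322}}{142002}$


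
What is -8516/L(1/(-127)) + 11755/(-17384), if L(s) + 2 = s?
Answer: 18798354763/4432920 ≈ 4240.6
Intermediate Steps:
L(s) = -2 + s
-8516/L(1/(-127)) + 11755/(-17384) = -8516/(-2 + 1/(-127)) + 11755/(-17384) = -8516/(-2 - 1/127) + 11755*(-1/17384) = -8516/(-255/127) - 11755/17384 = -8516*(-127/255) - 11755/17384 = 1081532/255 - 11755/17384 = 18798354763/4432920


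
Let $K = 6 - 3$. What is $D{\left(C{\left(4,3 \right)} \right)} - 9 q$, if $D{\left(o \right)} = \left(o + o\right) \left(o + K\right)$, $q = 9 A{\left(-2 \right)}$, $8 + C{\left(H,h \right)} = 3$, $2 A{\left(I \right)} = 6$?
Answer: $-223$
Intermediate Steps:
$A{\left(I \right)} = 3$ ($A{\left(I \right)} = \frac{1}{2} \cdot 6 = 3$)
$C{\left(H,h \right)} = -5$ ($C{\left(H,h \right)} = -8 + 3 = -5$)
$K = 3$ ($K = 6 - 3 = 3$)
$q = 27$ ($q = 9 \cdot 3 = 27$)
$D{\left(o \right)} = 2 o \left(3 + o\right)$ ($D{\left(o \right)} = \left(o + o\right) \left(o + 3\right) = 2 o \left(3 + o\right)$)
$D{\left(C{\left(4,3 \right)} \right)} - 9 q = 2 \left(-5\right) \left(3 - 5\right) - 243 = 2 \left(-5\right) \left(-2\right) - 243 = 20 - 243 = -223$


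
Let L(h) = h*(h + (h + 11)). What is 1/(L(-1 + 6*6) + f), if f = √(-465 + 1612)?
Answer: 2835/8036078 - √1147/8036078 ≈ 0.00034857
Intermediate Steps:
L(h) = h*(11 + 2*h) (L(h) = h*(h + (11 + h)) = h*(11 + 2*h))
f = √1147 ≈ 33.867
1/(L(-1 + 6*6) + f) = 1/((-1 + 6*6)*(11 + 2*(-1 + 6*6)) + √1147) = 1/((-1 + 36)*(11 + 2*(-1 + 36)) + √1147) = 1/(35*(11 + 2*35) + √1147) = 1/(35*(11 + 70) + √1147) = 1/(35*81 + √1147) = 1/(2835 + √1147)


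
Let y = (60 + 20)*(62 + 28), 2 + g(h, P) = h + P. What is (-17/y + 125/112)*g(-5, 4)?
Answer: -56131/16800 ≈ -3.3411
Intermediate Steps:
g(h, P) = -2 + P + h (g(h, P) = -2 + (h + P) = -2 + (P + h) = -2 + P + h)
y = 7200 (y = 80*90 = 7200)
(-17/y + 125/112)*g(-5, 4) = (-17/7200 + 125/112)*(-2 + 4 - 5) = (-17*1/7200 + 125*(1/112))*(-3) = (-17/7200 + 125/112)*(-3) = (56131/50400)*(-3) = -56131/16800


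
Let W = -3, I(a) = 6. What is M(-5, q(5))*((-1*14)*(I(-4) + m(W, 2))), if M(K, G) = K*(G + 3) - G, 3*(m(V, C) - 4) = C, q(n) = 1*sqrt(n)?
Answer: 2240 + 896*sqrt(5) ≈ 4243.5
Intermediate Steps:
q(n) = sqrt(n)
m(V, C) = 4 + C/3
M(K, G) = -G + K*(3 + G) (M(K, G) = K*(3 + G) - G = -G + K*(3 + G))
M(-5, q(5))*((-1*14)*(I(-4) + m(W, 2))) = (-sqrt(5) + 3*(-5) + sqrt(5)*(-5))*((-1*14)*(6 + (4 + (1/3)*2))) = (-sqrt(5) - 15 - 5*sqrt(5))*(-14*(6 + (4 + 2/3))) = (-15 - 6*sqrt(5))*(-14*(6 + 14/3)) = (-15 - 6*sqrt(5))*(-14*32/3) = (-15 - 6*sqrt(5))*(-448/3) = 2240 + 896*sqrt(5)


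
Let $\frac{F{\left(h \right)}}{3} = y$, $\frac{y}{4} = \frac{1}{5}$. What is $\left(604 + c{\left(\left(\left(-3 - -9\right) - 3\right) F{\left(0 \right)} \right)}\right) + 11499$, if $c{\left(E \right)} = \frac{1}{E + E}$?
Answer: $\frac{871421}{72} \approx 12103.0$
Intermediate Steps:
$y = \frac{4}{5} \approx 0.8$
$F{\left(h \right)} = \frac{12}{5}$ ($F{\left(h \right)} = 3 \cdot \frac{4}{5} = \frac{12}{5}$)
$c{\left(E \right)} = \frac{1}{2 E}$
$\left(604 + c{\left(\left(\left(-3 - -9\right) - 3\right) F{\left(0 \right)} \right)}\right) + 11499 = \left(604 + \frac{1}{2 \left(\left(-3 - -9\right) - 3\right) \frac{12}{5}}\right) + 11499 = \left(604 + \frac{1}{2 \left(\left(-3 + 9\right) - 3\right) \frac{12}{5}}\right) + 11499 = \left(604 + \frac{1}{2 \left(6 - 3\right) \frac{12}{5}}\right) + 11499 = \left(604 + \frac{1}{2 \cdot 3 \cdot \frac{12}{5}}\right) + 11499 = \left(604 + \frac{1}{2 \cdot \frac{36}{5}}\right) + 11499 = \left(604 + \frac{1}{2} \cdot \frac{5}{36}\right) + 11499 = \left(604 + \frac{5}{72}\right) + 11499 = \frac{43493}{72} + 11499 = \frac{871421}{72}$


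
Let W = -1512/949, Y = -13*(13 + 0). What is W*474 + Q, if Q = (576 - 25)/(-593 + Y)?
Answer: -546639155/723138 ≈ -755.93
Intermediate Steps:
Y = -169 (Y = -13*13 = -169)
Q = -551/762 (Q = (576 - 25)/(-593 - 169) = 551/(-762) = 551*(-1/762) = -551/762 ≈ -0.72310)
W = -1512/949 (W = -1512*1/949 = -1512/949 ≈ -1.5933)
W*474 + Q = -1512/949*474 - 551/762 = -716688/949 - 551/762 = -546639155/723138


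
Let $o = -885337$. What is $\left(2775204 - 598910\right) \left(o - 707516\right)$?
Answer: $-3466516426782$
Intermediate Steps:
$\left(2775204 - 598910\right) \left(o - 707516\right) = \left(2775204 - 598910\right) \left(-885337 - 707516\right) = 2176294 \left(-1592853\right) = -3466516426782$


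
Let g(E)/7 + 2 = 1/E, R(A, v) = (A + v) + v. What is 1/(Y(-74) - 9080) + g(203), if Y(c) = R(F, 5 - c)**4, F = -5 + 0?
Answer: -221928741376/15891193829 ≈ -13.966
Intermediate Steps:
F = -5
R(A, v) = A + 2*v
Y(c) = (5 - 2*c)**4 (Y(c) = (-5 + 2*(5 - c))**4 = (-5 + (10 - 2*c))**4 = (5 - 2*c)**4)
g(E) = -14 + 7/E
1/(Y(-74) - 9080) + g(203) = 1/((-5 + 2*(-74))**4 - 9080) + (-14 + 7/203) = 1/((-5 - 148)**4 - 9080) + (-14 + 7*(1/203)) = 1/((-153)**4 - 9080) + (-14 + 1/29) = 1/(547981281 - 9080) - 405/29 = 1/547972201 - 405/29 = -221928741376/15891193829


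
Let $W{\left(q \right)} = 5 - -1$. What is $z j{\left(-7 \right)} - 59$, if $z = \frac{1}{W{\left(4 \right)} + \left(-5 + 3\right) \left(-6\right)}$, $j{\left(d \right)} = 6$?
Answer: $- \frac{176}{3} \approx -58.667$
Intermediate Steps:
$W{\left(q \right)} = 6$ ($W{\left(q \right)} = 5 + 1 = 6$)
$z = \frac{1}{18}$ ($z = \frac{1}{6 + \left(-5 + 3\right) \left(-6\right)} = \frac{1}{6 - -12} = \frac{1}{6 + 12} = \frac{1}{18} \approx 0.055556$)
$z j{\left(-7 \right)} - 59 = \frac{1}{18} \cdot 6 - 59 = \frac{1}{3} - 59 = - \frac{176}{3}$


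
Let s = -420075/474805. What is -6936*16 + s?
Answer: -10538475951/94961 ≈ -1.1098e+5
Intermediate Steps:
s = -84015/94961 (s = -420075*1/474805 = -84015/94961 ≈ -0.88473)
-6936*16 + s = -6936*16 - 84015/94961 = -110976 - 84015/94961 = -10538475951/94961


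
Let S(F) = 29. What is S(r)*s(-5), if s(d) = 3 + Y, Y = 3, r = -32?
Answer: 174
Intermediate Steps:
s(d) = 6 (s(d) = 3 + 3 = 6)
S(r)*s(-5) = 29*6 = 174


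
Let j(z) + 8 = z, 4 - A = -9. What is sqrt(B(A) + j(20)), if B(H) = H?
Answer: 5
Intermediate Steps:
A = 13 (A = 4 - 1*(-9) = 4 + 9 = 13)
j(z) = -8 + z
sqrt(B(A) + j(20)) = sqrt(13 + (-8 + 20)) = sqrt(13 + 12) = sqrt(25) = 5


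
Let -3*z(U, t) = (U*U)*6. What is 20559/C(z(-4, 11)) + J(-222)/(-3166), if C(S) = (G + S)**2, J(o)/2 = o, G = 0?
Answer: 32772225/1620992 ≈ 20.217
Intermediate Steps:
J(o) = 2*o
z(U, t) = -2*U**2 (z(U, t) = -U*U*6/3 = -U**2*6/3 = -2*U**2)
C(S) = S**2 (C(S) = (0 + S)**2 = S**2)
20559/C(z(-4, 11)) + J(-222)/(-3166) = 20559/((-2*(-4)**2)**2) + (2*(-222))/(-3166) = 20559/((-2*16)**2) - 444*(-1/3166) = 20559/((-32)**2) + 222/1583 = 20559/1024 + 222/1583 = 32772225/1620992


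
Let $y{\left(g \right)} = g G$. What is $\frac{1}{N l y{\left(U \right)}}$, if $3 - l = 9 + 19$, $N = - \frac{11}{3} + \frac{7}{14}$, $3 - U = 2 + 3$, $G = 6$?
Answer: $- \frac{1}{950} \approx -0.0010526$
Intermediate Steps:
$U = -2$ ($U = 3 - \left(2 + 3\right) = 3 - 5 = -2$)
$y{\left(g \right)} = 6 g$ ($y{\left(g \right)} = g 6 = 6 g$)
$N = - \frac{19}{6}$ ($N = \left(-11\right) \frac{1}{3} + 7 \cdot \frac{1}{14} = - \frac{11}{3} + \frac{1}{2} = - \frac{19}{6} \approx -3.1667$)
$l = -25$ ($l = 3 - \left(9 + 19\right) = 3 - 28 = -25$)
$\frac{1}{N l y{\left(U \right)}} = \frac{1}{\left(- \frac{19}{6}\right) \left(-25\right) 6 \left(-2\right)} = \frac{1}{\frac{475}{6} \left(-12\right)} = \frac{1}{-950} = - \frac{1}{950}$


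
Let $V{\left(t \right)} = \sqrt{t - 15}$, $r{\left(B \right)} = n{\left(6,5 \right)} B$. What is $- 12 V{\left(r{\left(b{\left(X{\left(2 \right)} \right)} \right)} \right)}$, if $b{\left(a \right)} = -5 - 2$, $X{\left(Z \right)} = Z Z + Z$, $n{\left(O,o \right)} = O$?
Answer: $- 12 i \sqrt{57} \approx - 90.598 i$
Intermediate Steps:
$X{\left(Z \right)} = Z + Z^{2}$ ($X{\left(Z \right)} = Z^{2} + Z = Z + Z^{2}$)
$b{\left(a \right)} = -7$ ($b{\left(a \right)} = -5 - 2 = -7$)
$r{\left(B \right)} = 6 B$
$V{\left(t \right)} = \sqrt{-15 + t}$
$- 12 V{\left(r{\left(b{\left(X{\left(2 \right)} \right)} \right)} \right)} = - 12 \sqrt{-15 + 6 \left(-7\right)} = - 12 \sqrt{-15 - 42} = - 12 \sqrt{-57} = - 12 i \sqrt{57}$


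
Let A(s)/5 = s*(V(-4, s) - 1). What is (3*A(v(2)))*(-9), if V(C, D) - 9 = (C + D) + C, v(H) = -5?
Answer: -3375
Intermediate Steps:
V(C, D) = 9 + D + 2*C (V(C, D) = 9 + ((C + D) + C) = 9 + (D + 2*C) = 9 + D + 2*C)
A(s) = 5*s² (A(s) = 5*(s*((9 + s + 2*(-4)) - 1)) = 5*(s*((9 + s - 8) - 1)) = 5*(s*((1 + s) - 1)) = 5*(s*s) = 5*s²)
(3*A(v(2)))*(-9) = (3*(5*(-5)²))*(-9) = (3*(5*25))*(-9) = (3*125)*(-9) = 375*(-9) = -3375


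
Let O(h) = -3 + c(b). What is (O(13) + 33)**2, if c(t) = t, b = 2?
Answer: 1024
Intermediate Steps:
O(h) = -1 (O(h) = -3 + 2 = -1)
(O(13) + 33)**2 = (-1 + 33)**2 = 32**2 = 1024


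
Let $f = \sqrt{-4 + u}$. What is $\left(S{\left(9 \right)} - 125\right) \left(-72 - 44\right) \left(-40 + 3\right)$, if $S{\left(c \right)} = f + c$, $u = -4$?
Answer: $-497872 + 8584 i \sqrt{2} \approx -4.9787 \cdot 10^{5} + 12140.0 i$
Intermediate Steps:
$f = 2 i \sqrt{2}$ ($f = \sqrt{-4 - 4} = \sqrt{-8} = 2 i \sqrt{2} \approx 2.8284 i$)
$S{\left(c \right)} = c + 2 i \sqrt{2}$ ($S{\left(c \right)} = 2 i \sqrt{2} + c = c + 2 i \sqrt{2}$)
$\left(S{\left(9 \right)} - 125\right) \left(-72 - 44\right) \left(-40 + 3\right) = \left(\left(9 + 2 i \sqrt{2}\right) - 125\right) \left(-72 - 44\right) \left(-40 + 3\right) = \left(-116 + 2 i \sqrt{2}\right) \left(\left(-116\right) \left(-37\right)\right) = \left(-116 + 2 i \sqrt{2}\right) 4292 = -497872 + 8584 i \sqrt{2}$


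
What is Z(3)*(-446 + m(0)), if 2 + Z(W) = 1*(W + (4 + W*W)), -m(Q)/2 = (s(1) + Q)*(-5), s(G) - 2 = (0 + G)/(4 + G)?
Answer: -5936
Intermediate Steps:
s(G) = 2 + G/(4 + G) (s(G) = 2 + (0 + G)/(4 + G) = 2 + G/(4 + G))
m(Q) = 22 + 10*Q (m(Q) = -2*((8 + 3*1)/(4 + 1) + Q)*(-5) = -2*((8 + 3)/5 + Q)*(-5) = -2*((⅕)*11 + Q)*(-5) = -2*(11/5 + Q)*(-5) = -2*(-11 - 5*Q) = 22 + 10*Q)
Z(W) = 2 + W + W² (Z(W) = -2 + 1*(W + (4 + W*W)) = -2 + 1*(W + (4 + W²)) = -2 + 1*(4 + W + W²) = -2 + (4 + W + W²) = 2 + W + W²)
Z(3)*(-446 + m(0)) = (2 + 3 + 3²)*(-446 + (22 + 10*0)) = (2 + 3 + 9)*(-446 + (22 + 0)) = 14*(-446 + 22) = 14*(-424) = -5936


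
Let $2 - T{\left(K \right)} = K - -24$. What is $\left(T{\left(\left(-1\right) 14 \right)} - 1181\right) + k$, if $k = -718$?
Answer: $-1907$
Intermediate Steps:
$T{\left(K \right)} = -22 - K$ ($T{\left(K \right)} = 2 - \left(K - -24\right) = 2 - \left(K + 24\right) = 2 - \left(24 + K\right) = -22 - K$)
$\left(T{\left(\left(-1\right) 14 \right)} - 1181\right) + k = \left(\left(-22 - \left(-1\right) 14\right) - 1181\right) - 718 = \left(\left(-22 - -14\right) - 1181\right) - 718 = \left(\left(-22 + 14\right) - 1181\right) - 718 = \left(-8 - 1181\right) - 718 = -1189 - 718 = -1907$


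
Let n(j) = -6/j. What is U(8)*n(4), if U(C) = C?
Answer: -12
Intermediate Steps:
U(8)*n(4) = 8*(-6/4) = 8*(-6*¼) = 8*(-3/2) = -12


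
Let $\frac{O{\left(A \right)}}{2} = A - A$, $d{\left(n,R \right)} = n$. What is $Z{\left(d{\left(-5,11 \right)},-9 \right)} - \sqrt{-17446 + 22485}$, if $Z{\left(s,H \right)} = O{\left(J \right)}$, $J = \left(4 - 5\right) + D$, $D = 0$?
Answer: $- \sqrt{5039} \approx -70.986$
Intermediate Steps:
$J = -1$ ($J = \left(4 - 5\right) + 0 = -1 + 0 = -1$)
$O{\left(A \right)} = 0$ ($O{\left(A \right)} = 2 \left(A - A\right) = 2 \cdot 0 = 0$)
$Z{\left(s,H \right)} = 0$
$Z{\left(d{\left(-5,11 \right)},-9 \right)} - \sqrt{-17446 + 22485} = 0 - \sqrt{-17446 + 22485} = 0 - \sqrt{5039} = - \sqrt{5039}$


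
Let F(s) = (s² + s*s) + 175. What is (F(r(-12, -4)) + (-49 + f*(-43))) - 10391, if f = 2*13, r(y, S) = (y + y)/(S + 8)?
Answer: -11311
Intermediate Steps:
r(y, S) = 2*y/(8 + S) (r(y, S) = (2*y)/(8 + S) = 2*y/(8 + S))
F(s) = 175 + 2*s² (F(s) = (s² + s²) + 175 = 2*s² + 175 = 175 + 2*s²)
f = 26
(F(r(-12, -4)) + (-49 + f*(-43))) - 10391 = ((175 + 2*(2*(-12)/(8 - 4))²) + (-49 + 26*(-43))) - 10391 = ((175 + 2*(2*(-12)/4)²) + (-49 - 1118)) - 10391 = ((175 + 2*(2*(-12)*(¼))²) - 1167) - 10391 = ((175 + 2*(-6)²) - 1167) - 10391 = ((175 + 2*36) - 1167) - 10391 = ((175 + 72) - 1167) - 10391 = (247 - 1167) - 10391 = -920 - 10391 = -11311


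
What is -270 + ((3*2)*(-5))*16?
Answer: -750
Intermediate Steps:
-270 + ((3*2)*(-5))*16 = -270 + (6*(-5))*16 = -270 - 30*16 = -270 - 480 = -750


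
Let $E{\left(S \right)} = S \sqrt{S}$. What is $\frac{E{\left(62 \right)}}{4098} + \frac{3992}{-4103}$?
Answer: $- \frac{3992}{4103} + \frac{31 \sqrt{62}}{2049} \approx -0.85382$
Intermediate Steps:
$E{\left(S \right)} = S^{\frac{3}{2}}$
$\frac{E{\left(62 \right)}}{4098} + \frac{3992}{-4103} = \frac{62^{\frac{3}{2}}}{4098} + \frac{3992}{-4103} = 62 \sqrt{62} \cdot \frac{1}{4098} + 3992 \left(- \frac{1}{4103}\right) = \frac{31 \sqrt{62}}{2049} - \frac{3992}{4103} = - \frac{3992}{4103} + \frac{31 \sqrt{62}}{2049}$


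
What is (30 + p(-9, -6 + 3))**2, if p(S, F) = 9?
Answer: 1521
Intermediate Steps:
(30 + p(-9, -6 + 3))**2 = (30 + 9)**2 = 39**2 = 1521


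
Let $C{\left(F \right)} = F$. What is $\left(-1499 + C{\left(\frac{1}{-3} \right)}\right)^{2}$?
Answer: $\frac{20232004}{9} \approx 2.248 \cdot 10^{6}$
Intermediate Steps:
$\left(-1499 + C{\left(\frac{1}{-3} \right)}\right)^{2} = \left(-1499 + \frac{1}{-3}\right)^{2} = \left(-1499 - \frac{1}{3}\right)^{2} = \left(- \frac{4498}{3}\right)^{2} = \frac{20232004}{9}$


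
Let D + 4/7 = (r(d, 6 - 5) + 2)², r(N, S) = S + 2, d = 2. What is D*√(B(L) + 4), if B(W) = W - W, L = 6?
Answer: 342/7 ≈ 48.857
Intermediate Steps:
B(W) = 0
r(N, S) = 2 + S
D = 171/7 (D = -4/7 + ((2 + (6 - 5)) + 2)² = -4/7 + ((2 + 1) + 2)² = -4/7 + (3 + 2)² = -4/7 + 5² = -4/7 + 25 = 171/7 ≈ 24.429)
D*√(B(L) + 4) = 171*√(0 + 4)/7 = 171*√4/7 = (171/7)*2 = 342/7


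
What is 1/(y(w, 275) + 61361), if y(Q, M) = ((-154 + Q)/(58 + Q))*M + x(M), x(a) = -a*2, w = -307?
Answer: 249/15268714 ≈ 1.6308e-5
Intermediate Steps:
x(a) = -2*a
y(Q, M) = -2*M + M*(-154 + Q)/(58 + Q) (y(Q, M) = ((-154 + Q)/(58 + Q))*M - 2*M = M*(-154 + Q)/(58 + Q) - 2*M = -2*M + M*(-154 + Q)/(58 + Q))
1/(y(w, 275) + 61361) = 1/(275*(-270 - 1*(-307))/(58 - 307) + 61361) = 1/(275*(-270 + 307)/(-249) + 61361) = 1/(275*(-1/249)*37 + 61361) = 1/(-10175/249 + 61361) = 1/(15268714/249) = 249/15268714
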